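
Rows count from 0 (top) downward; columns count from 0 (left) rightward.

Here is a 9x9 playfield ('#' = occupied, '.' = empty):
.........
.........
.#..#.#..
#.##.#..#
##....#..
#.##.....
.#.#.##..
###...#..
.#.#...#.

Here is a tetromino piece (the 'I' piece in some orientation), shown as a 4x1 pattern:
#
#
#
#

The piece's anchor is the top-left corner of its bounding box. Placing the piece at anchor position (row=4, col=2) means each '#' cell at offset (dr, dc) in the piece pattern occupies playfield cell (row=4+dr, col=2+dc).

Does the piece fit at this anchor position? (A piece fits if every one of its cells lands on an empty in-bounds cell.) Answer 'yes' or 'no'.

Answer: no

Derivation:
Check each piece cell at anchor (4, 2):
  offset (0,0) -> (4,2): empty -> OK
  offset (1,0) -> (5,2): occupied ('#') -> FAIL
  offset (2,0) -> (6,2): empty -> OK
  offset (3,0) -> (7,2): occupied ('#') -> FAIL
All cells valid: no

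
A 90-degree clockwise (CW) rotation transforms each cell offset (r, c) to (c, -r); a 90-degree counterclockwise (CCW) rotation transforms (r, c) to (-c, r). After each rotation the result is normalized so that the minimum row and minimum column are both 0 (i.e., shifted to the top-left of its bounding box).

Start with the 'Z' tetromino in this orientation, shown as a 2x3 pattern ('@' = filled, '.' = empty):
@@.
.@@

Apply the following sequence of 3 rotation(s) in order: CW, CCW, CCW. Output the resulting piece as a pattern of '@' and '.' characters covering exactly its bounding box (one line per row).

Answer: .@
@@
@.

Derivation:
Start:
@@.
.@@
After rotation 1 (CW):
.@
@@
@.
After rotation 2 (CCW):
@@.
.@@
After rotation 3 (CCW):
.@
@@
@.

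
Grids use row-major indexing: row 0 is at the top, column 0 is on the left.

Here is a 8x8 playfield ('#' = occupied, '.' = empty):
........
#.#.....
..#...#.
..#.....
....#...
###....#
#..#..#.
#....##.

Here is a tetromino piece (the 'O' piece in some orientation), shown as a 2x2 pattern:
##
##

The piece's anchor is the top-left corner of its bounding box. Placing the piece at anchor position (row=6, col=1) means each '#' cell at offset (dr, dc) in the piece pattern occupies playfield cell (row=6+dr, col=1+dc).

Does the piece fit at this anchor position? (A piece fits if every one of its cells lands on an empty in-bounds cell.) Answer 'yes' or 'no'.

Check each piece cell at anchor (6, 1):
  offset (0,0) -> (6,1): empty -> OK
  offset (0,1) -> (6,2): empty -> OK
  offset (1,0) -> (7,1): empty -> OK
  offset (1,1) -> (7,2): empty -> OK
All cells valid: yes

Answer: yes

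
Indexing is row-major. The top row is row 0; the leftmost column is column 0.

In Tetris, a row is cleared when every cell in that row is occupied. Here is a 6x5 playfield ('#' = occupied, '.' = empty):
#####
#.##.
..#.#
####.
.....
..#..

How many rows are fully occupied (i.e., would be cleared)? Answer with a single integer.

Check each row:
  row 0: 0 empty cells -> FULL (clear)
  row 1: 2 empty cells -> not full
  row 2: 3 empty cells -> not full
  row 3: 1 empty cell -> not full
  row 4: 5 empty cells -> not full
  row 5: 4 empty cells -> not full
Total rows cleared: 1

Answer: 1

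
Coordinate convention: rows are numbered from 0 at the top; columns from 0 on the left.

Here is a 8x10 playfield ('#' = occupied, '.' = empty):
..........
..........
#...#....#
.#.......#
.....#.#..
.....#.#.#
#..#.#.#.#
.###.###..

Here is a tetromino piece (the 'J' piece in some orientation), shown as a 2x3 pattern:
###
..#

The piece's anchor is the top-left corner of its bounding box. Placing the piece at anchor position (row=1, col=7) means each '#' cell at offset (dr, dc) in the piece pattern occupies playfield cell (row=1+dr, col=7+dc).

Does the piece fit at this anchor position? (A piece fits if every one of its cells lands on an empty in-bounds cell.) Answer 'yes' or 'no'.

Answer: no

Derivation:
Check each piece cell at anchor (1, 7):
  offset (0,0) -> (1,7): empty -> OK
  offset (0,1) -> (1,8): empty -> OK
  offset (0,2) -> (1,9): empty -> OK
  offset (1,2) -> (2,9): occupied ('#') -> FAIL
All cells valid: no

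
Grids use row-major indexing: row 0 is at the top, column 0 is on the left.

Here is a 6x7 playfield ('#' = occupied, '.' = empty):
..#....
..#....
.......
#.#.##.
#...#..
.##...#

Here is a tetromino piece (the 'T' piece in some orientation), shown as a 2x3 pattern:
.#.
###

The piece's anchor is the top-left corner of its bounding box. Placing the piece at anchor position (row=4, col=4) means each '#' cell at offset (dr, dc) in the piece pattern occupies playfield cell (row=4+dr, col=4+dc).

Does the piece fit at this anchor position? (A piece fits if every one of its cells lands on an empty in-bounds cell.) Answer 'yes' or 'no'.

Answer: no

Derivation:
Check each piece cell at anchor (4, 4):
  offset (0,1) -> (4,5): empty -> OK
  offset (1,0) -> (5,4): empty -> OK
  offset (1,1) -> (5,5): empty -> OK
  offset (1,2) -> (5,6): occupied ('#') -> FAIL
All cells valid: no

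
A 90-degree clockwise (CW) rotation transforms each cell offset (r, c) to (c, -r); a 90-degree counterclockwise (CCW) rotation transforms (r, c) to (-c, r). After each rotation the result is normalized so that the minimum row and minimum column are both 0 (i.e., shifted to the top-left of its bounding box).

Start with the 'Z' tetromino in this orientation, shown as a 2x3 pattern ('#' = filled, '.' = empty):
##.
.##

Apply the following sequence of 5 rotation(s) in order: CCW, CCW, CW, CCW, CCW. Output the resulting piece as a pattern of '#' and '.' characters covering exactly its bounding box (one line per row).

Start:
##.
.##
After rotation 1 (CCW):
.#
##
#.
After rotation 2 (CCW):
##.
.##
After rotation 3 (CW):
.#
##
#.
After rotation 4 (CCW):
##.
.##
After rotation 5 (CCW):
.#
##
#.

Answer: .#
##
#.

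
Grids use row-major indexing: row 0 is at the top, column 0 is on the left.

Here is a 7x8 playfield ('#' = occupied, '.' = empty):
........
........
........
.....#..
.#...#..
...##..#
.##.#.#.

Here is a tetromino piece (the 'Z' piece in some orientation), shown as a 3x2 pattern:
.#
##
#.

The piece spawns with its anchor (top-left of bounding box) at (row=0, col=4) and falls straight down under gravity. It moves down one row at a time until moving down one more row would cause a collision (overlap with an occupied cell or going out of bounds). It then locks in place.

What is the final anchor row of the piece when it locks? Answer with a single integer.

Spawn at (row=0, col=4). Try each row:
  row 0: fits
  row 1: fits
  row 2: blocked -> lock at row 1

Answer: 1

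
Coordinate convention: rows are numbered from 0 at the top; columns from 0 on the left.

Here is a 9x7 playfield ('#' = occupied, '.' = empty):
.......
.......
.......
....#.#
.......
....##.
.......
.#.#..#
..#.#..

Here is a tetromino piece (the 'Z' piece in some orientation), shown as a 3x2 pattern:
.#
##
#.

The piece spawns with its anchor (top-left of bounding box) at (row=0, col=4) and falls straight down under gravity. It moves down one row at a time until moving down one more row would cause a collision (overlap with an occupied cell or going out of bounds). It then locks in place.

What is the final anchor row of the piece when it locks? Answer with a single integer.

Answer: 0

Derivation:
Spawn at (row=0, col=4). Try each row:
  row 0: fits
  row 1: blocked -> lock at row 0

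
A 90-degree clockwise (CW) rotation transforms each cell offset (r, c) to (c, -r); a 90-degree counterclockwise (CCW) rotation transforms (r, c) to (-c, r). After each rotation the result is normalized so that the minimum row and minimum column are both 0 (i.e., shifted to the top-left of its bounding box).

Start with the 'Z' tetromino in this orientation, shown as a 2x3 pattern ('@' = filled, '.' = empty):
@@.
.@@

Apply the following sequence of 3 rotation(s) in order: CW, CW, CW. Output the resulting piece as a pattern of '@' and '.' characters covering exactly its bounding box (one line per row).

Answer: .@
@@
@.

Derivation:
Start:
@@.
.@@
After rotation 1 (CW):
.@
@@
@.
After rotation 2 (CW):
@@.
.@@
After rotation 3 (CW):
.@
@@
@.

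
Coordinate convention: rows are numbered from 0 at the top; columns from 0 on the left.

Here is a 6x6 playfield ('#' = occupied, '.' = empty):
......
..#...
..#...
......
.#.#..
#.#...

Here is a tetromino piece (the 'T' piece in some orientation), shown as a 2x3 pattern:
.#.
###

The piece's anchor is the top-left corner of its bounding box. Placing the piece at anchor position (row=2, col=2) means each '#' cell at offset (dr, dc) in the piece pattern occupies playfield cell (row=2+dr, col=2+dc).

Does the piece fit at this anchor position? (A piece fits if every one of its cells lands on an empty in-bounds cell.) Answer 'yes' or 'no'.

Answer: yes

Derivation:
Check each piece cell at anchor (2, 2):
  offset (0,1) -> (2,3): empty -> OK
  offset (1,0) -> (3,2): empty -> OK
  offset (1,1) -> (3,3): empty -> OK
  offset (1,2) -> (3,4): empty -> OK
All cells valid: yes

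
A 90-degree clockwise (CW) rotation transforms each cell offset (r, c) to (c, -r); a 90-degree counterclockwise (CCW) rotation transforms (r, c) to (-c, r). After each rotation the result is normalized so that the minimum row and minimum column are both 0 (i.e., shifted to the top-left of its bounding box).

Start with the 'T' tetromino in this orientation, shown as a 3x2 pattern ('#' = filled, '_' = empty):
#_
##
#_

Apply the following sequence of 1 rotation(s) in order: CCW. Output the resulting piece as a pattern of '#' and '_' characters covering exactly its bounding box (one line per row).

Answer: _#_
###

Derivation:
Start:
#_
##
#_
After rotation 1 (CCW):
_#_
###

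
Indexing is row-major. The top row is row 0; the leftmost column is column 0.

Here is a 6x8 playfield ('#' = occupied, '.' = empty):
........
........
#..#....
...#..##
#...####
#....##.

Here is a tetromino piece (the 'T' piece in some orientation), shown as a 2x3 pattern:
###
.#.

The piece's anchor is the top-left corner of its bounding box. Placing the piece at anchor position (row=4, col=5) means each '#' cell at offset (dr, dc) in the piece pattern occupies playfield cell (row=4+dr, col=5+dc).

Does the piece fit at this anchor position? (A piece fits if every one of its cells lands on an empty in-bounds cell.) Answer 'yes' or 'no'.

Answer: no

Derivation:
Check each piece cell at anchor (4, 5):
  offset (0,0) -> (4,5): occupied ('#') -> FAIL
  offset (0,1) -> (4,6): occupied ('#') -> FAIL
  offset (0,2) -> (4,7): occupied ('#') -> FAIL
  offset (1,1) -> (5,6): occupied ('#') -> FAIL
All cells valid: no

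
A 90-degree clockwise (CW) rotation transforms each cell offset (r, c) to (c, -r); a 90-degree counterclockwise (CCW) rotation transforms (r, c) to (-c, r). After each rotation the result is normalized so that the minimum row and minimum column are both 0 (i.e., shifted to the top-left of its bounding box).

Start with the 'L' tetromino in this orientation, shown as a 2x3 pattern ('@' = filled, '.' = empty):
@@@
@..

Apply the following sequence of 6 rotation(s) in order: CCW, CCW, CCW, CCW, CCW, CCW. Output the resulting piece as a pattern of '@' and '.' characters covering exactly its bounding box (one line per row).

Answer: ..@
@@@

Derivation:
Start:
@@@
@..
After rotation 1 (CCW):
@.
@.
@@
After rotation 2 (CCW):
..@
@@@
After rotation 3 (CCW):
@@
.@
.@
After rotation 4 (CCW):
@@@
@..
After rotation 5 (CCW):
@.
@.
@@
After rotation 6 (CCW):
..@
@@@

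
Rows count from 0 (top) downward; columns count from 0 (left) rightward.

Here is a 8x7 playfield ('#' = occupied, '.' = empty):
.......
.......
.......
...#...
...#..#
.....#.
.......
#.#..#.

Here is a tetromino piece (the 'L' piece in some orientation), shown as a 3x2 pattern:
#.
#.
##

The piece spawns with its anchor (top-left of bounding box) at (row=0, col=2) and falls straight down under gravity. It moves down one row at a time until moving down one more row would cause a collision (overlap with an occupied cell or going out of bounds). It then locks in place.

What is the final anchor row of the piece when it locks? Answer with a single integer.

Spawn at (row=0, col=2). Try each row:
  row 0: fits
  row 1: blocked -> lock at row 0

Answer: 0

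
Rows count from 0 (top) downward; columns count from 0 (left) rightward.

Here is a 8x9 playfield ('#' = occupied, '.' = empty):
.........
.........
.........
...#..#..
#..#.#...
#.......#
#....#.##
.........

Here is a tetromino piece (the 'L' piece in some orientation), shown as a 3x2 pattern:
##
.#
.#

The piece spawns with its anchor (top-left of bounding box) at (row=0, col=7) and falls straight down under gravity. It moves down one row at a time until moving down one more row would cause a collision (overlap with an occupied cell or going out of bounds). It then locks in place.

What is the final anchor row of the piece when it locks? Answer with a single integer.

Answer: 2

Derivation:
Spawn at (row=0, col=7). Try each row:
  row 0: fits
  row 1: fits
  row 2: fits
  row 3: blocked -> lock at row 2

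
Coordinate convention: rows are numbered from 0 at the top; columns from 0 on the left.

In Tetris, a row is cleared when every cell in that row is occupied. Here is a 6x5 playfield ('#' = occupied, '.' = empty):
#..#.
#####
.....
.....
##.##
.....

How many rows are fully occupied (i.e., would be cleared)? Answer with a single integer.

Check each row:
  row 0: 3 empty cells -> not full
  row 1: 0 empty cells -> FULL (clear)
  row 2: 5 empty cells -> not full
  row 3: 5 empty cells -> not full
  row 4: 1 empty cell -> not full
  row 5: 5 empty cells -> not full
Total rows cleared: 1

Answer: 1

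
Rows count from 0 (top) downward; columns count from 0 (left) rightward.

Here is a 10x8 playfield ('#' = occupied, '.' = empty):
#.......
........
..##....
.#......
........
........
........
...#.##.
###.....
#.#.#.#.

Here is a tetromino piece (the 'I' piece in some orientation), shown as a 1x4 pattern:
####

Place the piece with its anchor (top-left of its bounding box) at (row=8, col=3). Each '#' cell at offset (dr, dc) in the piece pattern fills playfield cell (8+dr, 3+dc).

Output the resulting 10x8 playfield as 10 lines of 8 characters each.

Answer: #.......
........
..##....
.#......
........
........
........
...#.##.
#######.
#.#.#.#.

Derivation:
Fill (8+0,3+0) = (8,3)
Fill (8+0,3+1) = (8,4)
Fill (8+0,3+2) = (8,5)
Fill (8+0,3+3) = (8,6)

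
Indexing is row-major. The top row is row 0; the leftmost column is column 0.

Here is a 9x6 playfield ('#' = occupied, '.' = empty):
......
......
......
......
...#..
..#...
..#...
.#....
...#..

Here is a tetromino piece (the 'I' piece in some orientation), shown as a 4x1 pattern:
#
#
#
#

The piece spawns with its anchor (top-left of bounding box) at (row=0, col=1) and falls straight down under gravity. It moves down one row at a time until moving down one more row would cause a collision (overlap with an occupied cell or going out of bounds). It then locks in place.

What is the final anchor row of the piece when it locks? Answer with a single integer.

Answer: 3

Derivation:
Spawn at (row=0, col=1). Try each row:
  row 0: fits
  row 1: fits
  row 2: fits
  row 3: fits
  row 4: blocked -> lock at row 3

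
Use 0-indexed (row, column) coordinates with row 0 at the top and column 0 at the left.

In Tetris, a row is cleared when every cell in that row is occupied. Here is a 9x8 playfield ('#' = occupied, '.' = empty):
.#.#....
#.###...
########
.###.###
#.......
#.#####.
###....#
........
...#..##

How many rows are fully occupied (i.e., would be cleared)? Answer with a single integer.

Answer: 1

Derivation:
Check each row:
  row 0: 6 empty cells -> not full
  row 1: 4 empty cells -> not full
  row 2: 0 empty cells -> FULL (clear)
  row 3: 2 empty cells -> not full
  row 4: 7 empty cells -> not full
  row 5: 2 empty cells -> not full
  row 6: 4 empty cells -> not full
  row 7: 8 empty cells -> not full
  row 8: 5 empty cells -> not full
Total rows cleared: 1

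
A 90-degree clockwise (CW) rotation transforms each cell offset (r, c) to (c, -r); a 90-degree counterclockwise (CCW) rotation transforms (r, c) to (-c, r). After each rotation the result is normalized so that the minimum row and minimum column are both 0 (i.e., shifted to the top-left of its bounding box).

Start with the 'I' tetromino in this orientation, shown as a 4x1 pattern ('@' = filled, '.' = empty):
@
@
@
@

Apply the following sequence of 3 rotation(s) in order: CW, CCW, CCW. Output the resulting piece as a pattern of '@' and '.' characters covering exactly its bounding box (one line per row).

Answer: @@@@

Derivation:
Start:
@
@
@
@
After rotation 1 (CW):
@@@@
After rotation 2 (CCW):
@
@
@
@
After rotation 3 (CCW):
@@@@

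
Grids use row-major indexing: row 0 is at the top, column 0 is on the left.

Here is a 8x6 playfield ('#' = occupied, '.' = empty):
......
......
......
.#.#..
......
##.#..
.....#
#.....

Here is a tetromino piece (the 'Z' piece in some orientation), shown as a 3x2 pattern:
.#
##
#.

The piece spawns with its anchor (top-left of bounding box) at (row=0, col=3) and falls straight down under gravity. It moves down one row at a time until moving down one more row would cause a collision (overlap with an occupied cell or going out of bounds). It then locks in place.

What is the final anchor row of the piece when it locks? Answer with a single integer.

Spawn at (row=0, col=3). Try each row:
  row 0: fits
  row 1: blocked -> lock at row 0

Answer: 0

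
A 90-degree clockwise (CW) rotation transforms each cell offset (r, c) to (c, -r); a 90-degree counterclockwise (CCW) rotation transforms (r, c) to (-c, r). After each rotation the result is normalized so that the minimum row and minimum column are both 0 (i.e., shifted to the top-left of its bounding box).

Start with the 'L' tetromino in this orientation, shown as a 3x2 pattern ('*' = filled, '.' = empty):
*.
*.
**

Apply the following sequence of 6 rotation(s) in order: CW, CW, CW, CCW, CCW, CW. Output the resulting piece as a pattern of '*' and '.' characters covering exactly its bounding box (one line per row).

Start:
*.
*.
**
After rotation 1 (CW):
***
*..
After rotation 2 (CW):
**
.*
.*
After rotation 3 (CW):
..*
***
After rotation 4 (CCW):
**
.*
.*
After rotation 5 (CCW):
***
*..
After rotation 6 (CW):
**
.*
.*

Answer: **
.*
.*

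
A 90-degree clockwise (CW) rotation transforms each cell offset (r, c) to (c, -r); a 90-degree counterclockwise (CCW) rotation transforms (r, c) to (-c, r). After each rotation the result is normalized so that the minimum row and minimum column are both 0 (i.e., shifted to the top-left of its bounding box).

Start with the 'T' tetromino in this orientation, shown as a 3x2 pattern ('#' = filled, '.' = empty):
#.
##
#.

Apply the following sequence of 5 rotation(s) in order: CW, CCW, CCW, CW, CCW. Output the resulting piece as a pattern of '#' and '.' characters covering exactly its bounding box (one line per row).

Answer: .#.
###

Derivation:
Start:
#.
##
#.
After rotation 1 (CW):
###
.#.
After rotation 2 (CCW):
#.
##
#.
After rotation 3 (CCW):
.#.
###
After rotation 4 (CW):
#.
##
#.
After rotation 5 (CCW):
.#.
###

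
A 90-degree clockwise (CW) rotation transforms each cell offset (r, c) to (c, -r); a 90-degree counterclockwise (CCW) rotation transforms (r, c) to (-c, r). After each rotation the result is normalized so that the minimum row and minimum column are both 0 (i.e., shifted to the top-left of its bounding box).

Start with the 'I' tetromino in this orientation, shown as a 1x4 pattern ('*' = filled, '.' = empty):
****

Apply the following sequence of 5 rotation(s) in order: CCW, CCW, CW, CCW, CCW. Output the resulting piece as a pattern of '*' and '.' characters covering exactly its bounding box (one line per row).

Start:
****
After rotation 1 (CCW):
*
*
*
*
After rotation 2 (CCW):
****
After rotation 3 (CW):
*
*
*
*
After rotation 4 (CCW):
****
After rotation 5 (CCW):
*
*
*
*

Answer: *
*
*
*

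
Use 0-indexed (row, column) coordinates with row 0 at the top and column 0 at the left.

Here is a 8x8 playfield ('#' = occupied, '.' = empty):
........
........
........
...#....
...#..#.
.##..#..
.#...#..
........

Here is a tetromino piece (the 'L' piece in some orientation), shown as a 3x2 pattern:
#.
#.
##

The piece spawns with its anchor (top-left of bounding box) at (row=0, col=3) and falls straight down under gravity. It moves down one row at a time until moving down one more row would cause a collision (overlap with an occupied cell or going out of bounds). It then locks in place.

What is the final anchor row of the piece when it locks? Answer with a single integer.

Answer: 0

Derivation:
Spawn at (row=0, col=3). Try each row:
  row 0: fits
  row 1: blocked -> lock at row 0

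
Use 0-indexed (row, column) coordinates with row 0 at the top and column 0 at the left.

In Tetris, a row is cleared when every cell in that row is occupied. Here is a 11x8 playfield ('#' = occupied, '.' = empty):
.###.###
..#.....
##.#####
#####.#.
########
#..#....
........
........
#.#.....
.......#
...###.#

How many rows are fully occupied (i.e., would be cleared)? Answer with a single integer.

Check each row:
  row 0: 2 empty cells -> not full
  row 1: 7 empty cells -> not full
  row 2: 1 empty cell -> not full
  row 3: 2 empty cells -> not full
  row 4: 0 empty cells -> FULL (clear)
  row 5: 6 empty cells -> not full
  row 6: 8 empty cells -> not full
  row 7: 8 empty cells -> not full
  row 8: 6 empty cells -> not full
  row 9: 7 empty cells -> not full
  row 10: 4 empty cells -> not full
Total rows cleared: 1

Answer: 1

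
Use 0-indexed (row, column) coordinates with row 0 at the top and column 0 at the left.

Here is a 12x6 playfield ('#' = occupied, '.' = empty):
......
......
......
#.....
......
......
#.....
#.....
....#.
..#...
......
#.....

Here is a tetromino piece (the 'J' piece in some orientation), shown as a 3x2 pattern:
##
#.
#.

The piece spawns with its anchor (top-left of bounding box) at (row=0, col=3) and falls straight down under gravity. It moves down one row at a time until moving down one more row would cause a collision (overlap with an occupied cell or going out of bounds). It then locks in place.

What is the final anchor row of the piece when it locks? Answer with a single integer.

Spawn at (row=0, col=3). Try each row:
  row 0: fits
  row 1: fits
  row 2: fits
  row 3: fits
  row 4: fits
  row 5: fits
  row 6: fits
  row 7: fits
  row 8: blocked -> lock at row 7

Answer: 7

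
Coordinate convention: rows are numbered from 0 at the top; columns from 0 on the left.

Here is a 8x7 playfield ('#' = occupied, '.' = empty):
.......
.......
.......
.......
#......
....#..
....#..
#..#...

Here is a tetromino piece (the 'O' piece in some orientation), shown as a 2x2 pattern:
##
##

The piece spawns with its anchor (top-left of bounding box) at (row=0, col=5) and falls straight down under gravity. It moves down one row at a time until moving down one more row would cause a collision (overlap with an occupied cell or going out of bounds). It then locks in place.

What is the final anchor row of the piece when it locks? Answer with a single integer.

Answer: 6

Derivation:
Spawn at (row=0, col=5). Try each row:
  row 0: fits
  row 1: fits
  row 2: fits
  row 3: fits
  row 4: fits
  row 5: fits
  row 6: fits
  row 7: blocked -> lock at row 6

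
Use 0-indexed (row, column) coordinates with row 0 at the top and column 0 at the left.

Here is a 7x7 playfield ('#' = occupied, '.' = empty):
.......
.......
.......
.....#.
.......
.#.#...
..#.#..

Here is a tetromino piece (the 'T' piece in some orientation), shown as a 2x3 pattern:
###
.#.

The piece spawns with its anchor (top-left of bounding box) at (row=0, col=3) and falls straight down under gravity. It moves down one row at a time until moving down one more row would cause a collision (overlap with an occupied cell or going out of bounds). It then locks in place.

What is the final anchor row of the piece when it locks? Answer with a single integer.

Spawn at (row=0, col=3). Try each row:
  row 0: fits
  row 1: fits
  row 2: fits
  row 3: blocked -> lock at row 2

Answer: 2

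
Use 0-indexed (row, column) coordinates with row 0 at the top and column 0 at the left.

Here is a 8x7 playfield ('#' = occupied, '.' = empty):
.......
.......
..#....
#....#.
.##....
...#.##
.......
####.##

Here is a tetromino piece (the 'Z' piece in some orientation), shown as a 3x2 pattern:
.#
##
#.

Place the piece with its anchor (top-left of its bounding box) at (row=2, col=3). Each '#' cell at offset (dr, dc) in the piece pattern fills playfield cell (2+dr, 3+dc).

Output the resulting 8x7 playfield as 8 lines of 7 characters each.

Fill (2+0,3+1) = (2,4)
Fill (2+1,3+0) = (3,3)
Fill (2+1,3+1) = (3,4)
Fill (2+2,3+0) = (4,3)

Answer: .......
.......
..#.#..
#..###.
.###...
...#.##
.......
####.##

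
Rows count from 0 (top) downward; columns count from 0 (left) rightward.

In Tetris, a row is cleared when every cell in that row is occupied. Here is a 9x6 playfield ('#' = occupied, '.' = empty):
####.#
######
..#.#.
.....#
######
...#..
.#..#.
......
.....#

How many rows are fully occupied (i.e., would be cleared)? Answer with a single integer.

Check each row:
  row 0: 1 empty cell -> not full
  row 1: 0 empty cells -> FULL (clear)
  row 2: 4 empty cells -> not full
  row 3: 5 empty cells -> not full
  row 4: 0 empty cells -> FULL (clear)
  row 5: 5 empty cells -> not full
  row 6: 4 empty cells -> not full
  row 7: 6 empty cells -> not full
  row 8: 5 empty cells -> not full
Total rows cleared: 2

Answer: 2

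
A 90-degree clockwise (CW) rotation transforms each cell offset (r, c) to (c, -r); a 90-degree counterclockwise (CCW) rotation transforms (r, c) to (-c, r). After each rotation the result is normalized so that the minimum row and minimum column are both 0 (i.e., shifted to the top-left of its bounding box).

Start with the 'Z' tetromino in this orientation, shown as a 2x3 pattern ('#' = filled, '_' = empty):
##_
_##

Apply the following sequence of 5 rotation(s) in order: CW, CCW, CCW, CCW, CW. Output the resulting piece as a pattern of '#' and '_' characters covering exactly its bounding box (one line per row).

Answer: _#
##
#_

Derivation:
Start:
##_
_##
After rotation 1 (CW):
_#
##
#_
After rotation 2 (CCW):
##_
_##
After rotation 3 (CCW):
_#
##
#_
After rotation 4 (CCW):
##_
_##
After rotation 5 (CW):
_#
##
#_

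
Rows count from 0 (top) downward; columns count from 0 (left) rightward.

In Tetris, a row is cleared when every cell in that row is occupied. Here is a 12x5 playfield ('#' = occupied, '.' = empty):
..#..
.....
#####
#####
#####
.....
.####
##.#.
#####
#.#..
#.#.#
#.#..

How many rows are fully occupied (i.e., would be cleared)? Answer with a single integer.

Check each row:
  row 0: 4 empty cells -> not full
  row 1: 5 empty cells -> not full
  row 2: 0 empty cells -> FULL (clear)
  row 3: 0 empty cells -> FULL (clear)
  row 4: 0 empty cells -> FULL (clear)
  row 5: 5 empty cells -> not full
  row 6: 1 empty cell -> not full
  row 7: 2 empty cells -> not full
  row 8: 0 empty cells -> FULL (clear)
  row 9: 3 empty cells -> not full
  row 10: 2 empty cells -> not full
  row 11: 3 empty cells -> not full
Total rows cleared: 4

Answer: 4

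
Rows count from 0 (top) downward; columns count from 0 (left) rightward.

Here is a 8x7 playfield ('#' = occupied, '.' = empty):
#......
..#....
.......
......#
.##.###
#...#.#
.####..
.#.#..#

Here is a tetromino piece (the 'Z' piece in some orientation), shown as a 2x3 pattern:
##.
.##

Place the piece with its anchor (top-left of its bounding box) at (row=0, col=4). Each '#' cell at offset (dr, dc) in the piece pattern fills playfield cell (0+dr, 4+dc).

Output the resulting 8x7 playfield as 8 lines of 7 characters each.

Fill (0+0,4+0) = (0,4)
Fill (0+0,4+1) = (0,5)
Fill (0+1,4+1) = (1,5)
Fill (0+1,4+2) = (1,6)

Answer: #...##.
..#..##
.......
......#
.##.###
#...#.#
.####..
.#.#..#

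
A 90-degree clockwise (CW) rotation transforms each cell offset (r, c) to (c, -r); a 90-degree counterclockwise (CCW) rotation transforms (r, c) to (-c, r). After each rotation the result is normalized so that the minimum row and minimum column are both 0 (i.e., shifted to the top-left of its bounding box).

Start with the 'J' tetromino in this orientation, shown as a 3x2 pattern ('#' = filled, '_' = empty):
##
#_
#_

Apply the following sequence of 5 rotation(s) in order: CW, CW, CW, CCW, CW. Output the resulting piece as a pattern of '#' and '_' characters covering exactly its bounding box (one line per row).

Start:
##
#_
#_
After rotation 1 (CW):
###
__#
After rotation 2 (CW):
_#
_#
##
After rotation 3 (CW):
#__
###
After rotation 4 (CCW):
_#
_#
##
After rotation 5 (CW):
#__
###

Answer: #__
###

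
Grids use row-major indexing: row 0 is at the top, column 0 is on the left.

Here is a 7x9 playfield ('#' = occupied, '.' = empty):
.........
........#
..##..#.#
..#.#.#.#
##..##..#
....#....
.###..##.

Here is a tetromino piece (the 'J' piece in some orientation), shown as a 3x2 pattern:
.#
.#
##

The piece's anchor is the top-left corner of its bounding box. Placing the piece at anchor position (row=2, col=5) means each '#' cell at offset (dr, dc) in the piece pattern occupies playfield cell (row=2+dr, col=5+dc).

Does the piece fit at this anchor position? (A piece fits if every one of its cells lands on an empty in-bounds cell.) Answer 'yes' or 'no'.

Answer: no

Derivation:
Check each piece cell at anchor (2, 5):
  offset (0,1) -> (2,6): occupied ('#') -> FAIL
  offset (1,1) -> (3,6): occupied ('#') -> FAIL
  offset (2,0) -> (4,5): occupied ('#') -> FAIL
  offset (2,1) -> (4,6): empty -> OK
All cells valid: no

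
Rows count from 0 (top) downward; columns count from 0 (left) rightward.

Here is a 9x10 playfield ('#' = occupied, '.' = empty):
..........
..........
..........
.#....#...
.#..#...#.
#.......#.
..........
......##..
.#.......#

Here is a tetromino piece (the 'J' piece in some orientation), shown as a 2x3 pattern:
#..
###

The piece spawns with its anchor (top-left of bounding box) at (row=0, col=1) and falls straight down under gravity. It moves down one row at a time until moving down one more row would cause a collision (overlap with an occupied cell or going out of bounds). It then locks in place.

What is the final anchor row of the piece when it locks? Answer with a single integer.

Answer: 1

Derivation:
Spawn at (row=0, col=1). Try each row:
  row 0: fits
  row 1: fits
  row 2: blocked -> lock at row 1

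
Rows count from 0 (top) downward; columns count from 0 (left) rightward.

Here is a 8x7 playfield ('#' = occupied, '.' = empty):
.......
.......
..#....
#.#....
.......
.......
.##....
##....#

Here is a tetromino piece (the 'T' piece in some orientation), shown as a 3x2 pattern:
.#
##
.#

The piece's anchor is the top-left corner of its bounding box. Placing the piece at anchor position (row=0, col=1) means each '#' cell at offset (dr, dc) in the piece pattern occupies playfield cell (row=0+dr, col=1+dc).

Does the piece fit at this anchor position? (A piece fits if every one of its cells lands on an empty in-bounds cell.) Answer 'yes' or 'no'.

Check each piece cell at anchor (0, 1):
  offset (0,1) -> (0,2): empty -> OK
  offset (1,0) -> (1,1): empty -> OK
  offset (1,1) -> (1,2): empty -> OK
  offset (2,1) -> (2,2): occupied ('#') -> FAIL
All cells valid: no

Answer: no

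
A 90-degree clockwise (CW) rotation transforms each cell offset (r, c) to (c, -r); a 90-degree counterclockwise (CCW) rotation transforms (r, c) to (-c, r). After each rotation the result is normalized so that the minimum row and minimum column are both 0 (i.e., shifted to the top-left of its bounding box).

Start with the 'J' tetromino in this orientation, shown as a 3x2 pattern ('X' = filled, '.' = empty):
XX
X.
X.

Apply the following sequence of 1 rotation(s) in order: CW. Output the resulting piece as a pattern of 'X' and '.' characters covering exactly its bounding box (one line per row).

Answer: XXX
..X

Derivation:
Start:
XX
X.
X.
After rotation 1 (CW):
XXX
..X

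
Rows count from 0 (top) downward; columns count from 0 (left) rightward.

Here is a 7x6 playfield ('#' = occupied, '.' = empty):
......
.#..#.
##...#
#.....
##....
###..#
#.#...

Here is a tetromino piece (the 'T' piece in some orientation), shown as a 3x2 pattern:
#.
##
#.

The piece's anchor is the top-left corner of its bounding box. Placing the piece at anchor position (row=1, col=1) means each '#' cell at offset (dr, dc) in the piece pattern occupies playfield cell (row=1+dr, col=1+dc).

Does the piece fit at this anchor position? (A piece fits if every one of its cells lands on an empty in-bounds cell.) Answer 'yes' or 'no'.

Answer: no

Derivation:
Check each piece cell at anchor (1, 1):
  offset (0,0) -> (1,1): occupied ('#') -> FAIL
  offset (1,0) -> (2,1): occupied ('#') -> FAIL
  offset (1,1) -> (2,2): empty -> OK
  offset (2,0) -> (3,1): empty -> OK
All cells valid: no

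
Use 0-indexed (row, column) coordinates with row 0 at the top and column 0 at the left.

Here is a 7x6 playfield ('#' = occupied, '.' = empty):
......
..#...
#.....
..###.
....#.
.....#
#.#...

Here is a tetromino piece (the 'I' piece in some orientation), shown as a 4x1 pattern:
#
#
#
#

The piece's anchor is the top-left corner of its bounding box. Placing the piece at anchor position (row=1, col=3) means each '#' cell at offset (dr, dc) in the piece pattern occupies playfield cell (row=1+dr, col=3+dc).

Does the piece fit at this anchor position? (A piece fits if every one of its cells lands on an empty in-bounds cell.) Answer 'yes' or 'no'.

Check each piece cell at anchor (1, 3):
  offset (0,0) -> (1,3): empty -> OK
  offset (1,0) -> (2,3): empty -> OK
  offset (2,0) -> (3,3): occupied ('#') -> FAIL
  offset (3,0) -> (4,3): empty -> OK
All cells valid: no

Answer: no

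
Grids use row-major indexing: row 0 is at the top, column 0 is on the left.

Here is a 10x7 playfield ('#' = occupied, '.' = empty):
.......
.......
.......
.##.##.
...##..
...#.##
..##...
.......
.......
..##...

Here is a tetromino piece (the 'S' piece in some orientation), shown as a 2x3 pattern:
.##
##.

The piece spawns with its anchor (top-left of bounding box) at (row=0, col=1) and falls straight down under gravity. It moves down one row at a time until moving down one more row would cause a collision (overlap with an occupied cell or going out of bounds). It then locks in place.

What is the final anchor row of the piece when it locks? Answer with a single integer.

Answer: 1

Derivation:
Spawn at (row=0, col=1). Try each row:
  row 0: fits
  row 1: fits
  row 2: blocked -> lock at row 1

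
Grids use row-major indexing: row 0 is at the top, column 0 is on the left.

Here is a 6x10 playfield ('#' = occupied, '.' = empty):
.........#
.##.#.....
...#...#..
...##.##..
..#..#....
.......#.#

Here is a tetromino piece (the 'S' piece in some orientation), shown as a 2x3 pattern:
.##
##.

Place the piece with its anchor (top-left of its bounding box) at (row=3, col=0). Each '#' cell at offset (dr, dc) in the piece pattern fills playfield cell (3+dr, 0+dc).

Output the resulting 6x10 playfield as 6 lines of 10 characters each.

Answer: .........#
.##.#.....
...#...#..
.####.##..
###..#....
.......#.#

Derivation:
Fill (3+0,0+1) = (3,1)
Fill (3+0,0+2) = (3,2)
Fill (3+1,0+0) = (4,0)
Fill (3+1,0+1) = (4,1)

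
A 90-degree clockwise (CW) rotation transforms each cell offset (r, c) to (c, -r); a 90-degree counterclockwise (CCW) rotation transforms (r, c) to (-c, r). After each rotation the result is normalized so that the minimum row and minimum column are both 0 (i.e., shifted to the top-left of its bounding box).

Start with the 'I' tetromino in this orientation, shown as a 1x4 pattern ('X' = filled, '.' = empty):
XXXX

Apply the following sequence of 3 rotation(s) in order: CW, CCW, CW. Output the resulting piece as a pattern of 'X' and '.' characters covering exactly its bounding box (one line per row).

Answer: X
X
X
X

Derivation:
Start:
XXXX
After rotation 1 (CW):
X
X
X
X
After rotation 2 (CCW):
XXXX
After rotation 3 (CW):
X
X
X
X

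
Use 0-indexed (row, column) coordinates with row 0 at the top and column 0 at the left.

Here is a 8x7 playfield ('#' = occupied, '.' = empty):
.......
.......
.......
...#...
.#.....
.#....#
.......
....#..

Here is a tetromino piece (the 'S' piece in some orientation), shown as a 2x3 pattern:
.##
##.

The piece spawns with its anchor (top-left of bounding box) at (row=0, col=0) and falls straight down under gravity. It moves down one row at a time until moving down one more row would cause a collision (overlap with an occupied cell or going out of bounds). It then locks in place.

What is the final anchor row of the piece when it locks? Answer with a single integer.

Answer: 2

Derivation:
Spawn at (row=0, col=0). Try each row:
  row 0: fits
  row 1: fits
  row 2: fits
  row 3: blocked -> lock at row 2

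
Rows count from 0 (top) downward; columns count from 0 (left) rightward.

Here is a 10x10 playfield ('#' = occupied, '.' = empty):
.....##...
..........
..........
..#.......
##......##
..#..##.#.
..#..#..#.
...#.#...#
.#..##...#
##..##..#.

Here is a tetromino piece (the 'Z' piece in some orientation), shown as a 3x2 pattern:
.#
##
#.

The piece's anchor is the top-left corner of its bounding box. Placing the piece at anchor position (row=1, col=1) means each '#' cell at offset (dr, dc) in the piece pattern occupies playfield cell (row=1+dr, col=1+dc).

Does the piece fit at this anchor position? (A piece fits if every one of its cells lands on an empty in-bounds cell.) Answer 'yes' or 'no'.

Check each piece cell at anchor (1, 1):
  offset (0,1) -> (1,2): empty -> OK
  offset (1,0) -> (2,1): empty -> OK
  offset (1,1) -> (2,2): empty -> OK
  offset (2,0) -> (3,1): empty -> OK
All cells valid: yes

Answer: yes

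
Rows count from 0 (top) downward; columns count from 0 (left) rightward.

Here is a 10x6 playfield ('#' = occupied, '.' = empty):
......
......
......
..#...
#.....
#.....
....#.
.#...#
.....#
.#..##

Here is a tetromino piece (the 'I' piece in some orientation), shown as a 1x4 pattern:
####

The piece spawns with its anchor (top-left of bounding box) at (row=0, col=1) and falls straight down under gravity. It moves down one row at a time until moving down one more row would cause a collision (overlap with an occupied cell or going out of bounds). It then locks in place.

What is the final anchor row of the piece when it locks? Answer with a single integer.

Answer: 2

Derivation:
Spawn at (row=0, col=1). Try each row:
  row 0: fits
  row 1: fits
  row 2: fits
  row 3: blocked -> lock at row 2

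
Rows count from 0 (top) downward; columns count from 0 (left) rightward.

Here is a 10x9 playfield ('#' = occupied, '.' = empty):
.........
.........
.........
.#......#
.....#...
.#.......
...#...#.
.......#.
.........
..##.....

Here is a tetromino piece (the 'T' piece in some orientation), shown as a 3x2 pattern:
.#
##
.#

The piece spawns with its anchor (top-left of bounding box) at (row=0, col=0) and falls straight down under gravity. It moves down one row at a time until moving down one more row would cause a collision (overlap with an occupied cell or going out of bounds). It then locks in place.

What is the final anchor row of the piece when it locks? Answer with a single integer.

Spawn at (row=0, col=0). Try each row:
  row 0: fits
  row 1: blocked -> lock at row 0

Answer: 0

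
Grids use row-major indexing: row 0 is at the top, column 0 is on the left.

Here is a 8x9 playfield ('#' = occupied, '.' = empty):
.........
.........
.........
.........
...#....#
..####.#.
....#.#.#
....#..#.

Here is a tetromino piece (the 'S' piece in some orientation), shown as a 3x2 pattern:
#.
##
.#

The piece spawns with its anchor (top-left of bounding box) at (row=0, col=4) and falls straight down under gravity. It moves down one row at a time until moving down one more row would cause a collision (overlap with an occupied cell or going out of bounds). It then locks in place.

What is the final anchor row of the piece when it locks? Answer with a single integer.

Spawn at (row=0, col=4). Try each row:
  row 0: fits
  row 1: fits
  row 2: fits
  row 3: blocked -> lock at row 2

Answer: 2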